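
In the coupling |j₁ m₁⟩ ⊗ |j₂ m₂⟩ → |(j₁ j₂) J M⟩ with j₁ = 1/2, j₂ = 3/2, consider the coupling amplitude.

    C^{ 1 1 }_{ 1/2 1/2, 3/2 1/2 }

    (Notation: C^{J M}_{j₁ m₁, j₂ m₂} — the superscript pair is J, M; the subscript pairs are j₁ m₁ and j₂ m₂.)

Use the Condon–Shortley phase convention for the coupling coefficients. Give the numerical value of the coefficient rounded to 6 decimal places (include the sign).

√[3·1!0!2!/4! · 1!0!2!1!2!0!] = √(1)
  +(−1)^0/∏(0,1,0,2,0,0)! = 1/2  (running 1/2)
⟨..|..⟩ = √(1)·(1/2) = +0.500000

+0.500000  (= +√(1/4))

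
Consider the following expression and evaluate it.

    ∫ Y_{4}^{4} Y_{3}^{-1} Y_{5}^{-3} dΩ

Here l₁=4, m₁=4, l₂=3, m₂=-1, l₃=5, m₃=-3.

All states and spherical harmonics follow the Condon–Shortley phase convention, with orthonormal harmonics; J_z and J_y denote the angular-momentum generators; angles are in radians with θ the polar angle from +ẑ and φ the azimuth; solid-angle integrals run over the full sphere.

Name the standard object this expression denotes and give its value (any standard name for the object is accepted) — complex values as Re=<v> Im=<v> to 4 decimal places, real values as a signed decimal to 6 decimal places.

This is a Gaunt coefficient — the integral of a triple product of spherical harmonics over the sphere.
Checks pass: Σm=0; 12 even; l₃=5∈[1,7].
(2·4+1)(2·3+1)(2·5+1) = 693
Δ: 2! 6! 4! / 13! → 1/180180
sum: t=0:+1/576 t=1:−1/144 t=2:+1/576 = -1/288
3j²(4 3 5; 0 0 0) = Δ·Π!·Σ² = 20/1001  (sign +1)
sum: t=0:+1/5760 = 1/5760
3j²(4 3 5; 4 -1 -3) = Δ·Π!·Σ² = 56/2145  (sign +1)
combine: 4πI² = 693·20/1001·56/2145 = 672/1859
take √, sign +1: I = 0.16960553

Gaunt coefficient, +0.169606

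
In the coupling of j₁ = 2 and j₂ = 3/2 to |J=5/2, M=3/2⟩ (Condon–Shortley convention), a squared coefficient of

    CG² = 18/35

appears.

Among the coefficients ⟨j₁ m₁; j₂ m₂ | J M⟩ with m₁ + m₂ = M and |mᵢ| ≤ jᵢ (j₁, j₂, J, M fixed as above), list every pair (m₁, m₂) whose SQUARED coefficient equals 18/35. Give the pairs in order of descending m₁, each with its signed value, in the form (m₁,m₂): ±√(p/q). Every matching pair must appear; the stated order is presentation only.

(0,3/2): −√(18/35)

Admissible pairs with m₁+m₂ = M = 3/2: (0,3/2), (1,1/2), (2,-1/2)
  (m₁,m₂)=(2,-1/2): CG² = 16/35, CG = +√(16/35)
  (m₁,m₂)=(1,1/2): CG² = 1/35, CG = +√(1/35)
  (m₁,m₂)=(0,3/2): CG² = 18/35, CG = −√(18/35)   ← matches the target
Pairs with CG² = 18/35: (0,3/2): −√(18/35)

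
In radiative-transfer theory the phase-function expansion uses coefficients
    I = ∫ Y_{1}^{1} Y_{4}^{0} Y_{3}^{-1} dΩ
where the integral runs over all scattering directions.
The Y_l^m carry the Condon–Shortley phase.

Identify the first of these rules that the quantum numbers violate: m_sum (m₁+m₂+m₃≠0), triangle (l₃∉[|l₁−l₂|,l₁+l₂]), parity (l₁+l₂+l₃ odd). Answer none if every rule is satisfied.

Σmᵢ = 0  ✓
l₃∈[|l₁−l₂|,l₁+l₂]=[3,5], have l₃=3  ✓
Σlᵢ = 8 ⇒ even  ✓

none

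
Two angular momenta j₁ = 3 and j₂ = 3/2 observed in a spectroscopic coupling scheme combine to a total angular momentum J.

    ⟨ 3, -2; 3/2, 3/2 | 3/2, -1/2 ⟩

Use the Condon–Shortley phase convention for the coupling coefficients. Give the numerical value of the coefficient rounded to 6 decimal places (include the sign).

triangle: 3!*3!*0!/7! = 36/5040
(j±m)!: 1!*5!*3!*0!*1!*2! = 1440
prefactor² = (2J+1)*Δ*N² = 288/7
  k=3: −1/(3!*0!*2!*0!*1!*0!) = -1/12
Σ = -1/12  ⇒  CG² = 288/7*(-1/12)² = 2/7
CG = −√(2/7) = -0.534522

-0.534522  (= −√(2/7))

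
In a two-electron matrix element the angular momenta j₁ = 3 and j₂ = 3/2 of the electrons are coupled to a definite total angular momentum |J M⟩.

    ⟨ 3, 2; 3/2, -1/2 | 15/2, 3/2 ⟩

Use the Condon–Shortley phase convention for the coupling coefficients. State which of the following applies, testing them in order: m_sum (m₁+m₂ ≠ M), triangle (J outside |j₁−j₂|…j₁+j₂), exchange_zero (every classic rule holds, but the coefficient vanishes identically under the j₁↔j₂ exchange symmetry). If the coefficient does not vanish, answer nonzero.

m-sum: m₁+m₂ = 2+(-1/2) = 3/2, M = 3/2  ✓
triangle: need |j₁−j₂| ≤ J ≤ j₁+j₂, i.e. J ∈ [3/2, 9/2]; J = 15/2 is outside ✗ ⇒ coefficient is 0

triangle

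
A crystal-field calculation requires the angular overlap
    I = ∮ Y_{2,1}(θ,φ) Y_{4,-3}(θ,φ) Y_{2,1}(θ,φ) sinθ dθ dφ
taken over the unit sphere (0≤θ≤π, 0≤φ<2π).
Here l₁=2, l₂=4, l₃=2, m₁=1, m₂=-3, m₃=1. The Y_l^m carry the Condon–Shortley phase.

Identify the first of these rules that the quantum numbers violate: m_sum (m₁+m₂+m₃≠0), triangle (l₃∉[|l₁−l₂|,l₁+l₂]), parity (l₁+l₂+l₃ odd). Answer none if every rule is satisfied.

azimuthal sum: 1 − 3 + 1 = -1  ✗
2 ≤ 2 ≤ 6 (triangle on l)
L = 2 + 4 + 2 = 8 (even)

m_sum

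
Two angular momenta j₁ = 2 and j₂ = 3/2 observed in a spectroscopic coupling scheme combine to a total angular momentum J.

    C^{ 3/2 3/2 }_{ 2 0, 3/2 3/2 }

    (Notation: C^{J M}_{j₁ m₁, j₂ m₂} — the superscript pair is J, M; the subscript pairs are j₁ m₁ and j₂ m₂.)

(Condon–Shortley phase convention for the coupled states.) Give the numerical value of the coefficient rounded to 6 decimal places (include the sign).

+0.447214

j₁+j₂−J=2  J+j₁−j₂=2  J−j₁+j₂=1  j₁+j₂+J+1=6
(j₁±m₁, j₂±m₂, J±M) = (2,2,3,0,3,0)
P² = 16/5
sum k=2..2:
  [2] +1/4 = 1/4
S = 1/4
C² = P²·S² = 1/5 ; C = +0.447214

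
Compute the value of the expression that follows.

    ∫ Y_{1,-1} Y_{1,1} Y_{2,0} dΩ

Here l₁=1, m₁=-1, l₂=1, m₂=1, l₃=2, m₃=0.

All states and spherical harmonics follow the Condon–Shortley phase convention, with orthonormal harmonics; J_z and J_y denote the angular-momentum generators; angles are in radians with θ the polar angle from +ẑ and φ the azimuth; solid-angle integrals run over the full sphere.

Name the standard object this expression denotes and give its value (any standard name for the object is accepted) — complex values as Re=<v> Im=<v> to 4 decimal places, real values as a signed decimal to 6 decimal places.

This is a Gaunt coefficient — the integral of a triple product of spherical harmonics over the sphere.
Checks pass: Σm=0; 4 even; l₃=2∈[0,2].
(2·1+1)(2·1+1)(2·2+1) = 45
Δ: 0! 2! 2! / 5! → 1/30
sum: t=0:+1/1 = 1/1
3j²(1 1 2; 0 0 0) = Δ·Π!·Σ² = 2/15  (sign +1)
sum: t=0:+1/4 = 1/4
3j²(1 1 2; -1 1 0) = Δ·Π!·Σ² = 1/30  (sign +1)
combine: 4πI² = 45·2/15·1/30 = 1/5
take √, sign +1: I = 0.12615663

Gaunt coefficient, +0.126157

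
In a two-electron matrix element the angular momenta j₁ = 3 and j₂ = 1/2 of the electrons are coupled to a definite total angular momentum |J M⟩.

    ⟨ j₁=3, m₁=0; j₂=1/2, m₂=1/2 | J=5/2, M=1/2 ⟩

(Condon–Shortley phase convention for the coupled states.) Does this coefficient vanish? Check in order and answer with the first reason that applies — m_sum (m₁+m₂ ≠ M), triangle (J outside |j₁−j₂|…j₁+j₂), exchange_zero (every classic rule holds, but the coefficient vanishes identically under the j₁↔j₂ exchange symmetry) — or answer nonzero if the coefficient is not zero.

nonzero

m-sum: m₁+m₂ = 0+1/2 = 1/2, M = 1/2  ✓
triangle: |j₁−j₂| = 5/2 ≤ J = 5/2 ≤ j₁+j₂ = 7/2  ✓
exchange: j₁≠j₂ or m₁≠m₂ — the exchange symmetry imposes no constraint here
value check: CG = −√(3/7) = -0.654654 ≠ 0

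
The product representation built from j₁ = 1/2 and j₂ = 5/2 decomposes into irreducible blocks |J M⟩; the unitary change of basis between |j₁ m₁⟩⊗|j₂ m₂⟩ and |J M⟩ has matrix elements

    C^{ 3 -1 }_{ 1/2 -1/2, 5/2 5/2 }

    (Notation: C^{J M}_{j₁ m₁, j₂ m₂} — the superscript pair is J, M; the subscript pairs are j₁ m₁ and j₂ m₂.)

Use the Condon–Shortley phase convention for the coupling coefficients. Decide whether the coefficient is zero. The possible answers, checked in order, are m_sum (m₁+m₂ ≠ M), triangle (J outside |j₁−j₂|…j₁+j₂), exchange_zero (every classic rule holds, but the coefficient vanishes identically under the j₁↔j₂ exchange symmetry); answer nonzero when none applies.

m-sum: m₁+m₂ = -1/2+5/2 = 2, M = -1  ✗ ⇒ coefficient is 0

m_sum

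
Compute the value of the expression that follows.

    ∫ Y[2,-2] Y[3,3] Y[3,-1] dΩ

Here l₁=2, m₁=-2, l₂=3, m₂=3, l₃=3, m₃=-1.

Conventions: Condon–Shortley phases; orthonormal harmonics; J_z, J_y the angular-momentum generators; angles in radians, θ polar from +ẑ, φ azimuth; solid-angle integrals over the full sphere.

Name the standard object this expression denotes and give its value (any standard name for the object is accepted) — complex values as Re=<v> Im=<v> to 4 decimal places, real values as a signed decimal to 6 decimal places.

This is a Gaunt coefficient — the integral of a triple product of spherical harmonics over the sphere.
m-sum 0 ✓  L=8 even ✓  1≤3≤5 ✓
Π(2lᵢ+1) = 5×7×7 = 245
triangle coeff Δ(2,3,3) = 1/3780
Σ_t [0,2]: t=0:+1/24 t=1:−1/4 t=2:+1/24 = -1/6
(3j)²=4/105 [(2 3 3; 0 0 0)], sign=+1
Σ_t [2,2]: t=2:+1/96 = 1/96
(3j)²=1/42 [(2 3 3; -2 3 -1)], sign=+1
⇒ 4πI² = 2/9
I = (+1)√(2/9/(4π)) = 0.13298076

Gaunt coefficient, +0.132981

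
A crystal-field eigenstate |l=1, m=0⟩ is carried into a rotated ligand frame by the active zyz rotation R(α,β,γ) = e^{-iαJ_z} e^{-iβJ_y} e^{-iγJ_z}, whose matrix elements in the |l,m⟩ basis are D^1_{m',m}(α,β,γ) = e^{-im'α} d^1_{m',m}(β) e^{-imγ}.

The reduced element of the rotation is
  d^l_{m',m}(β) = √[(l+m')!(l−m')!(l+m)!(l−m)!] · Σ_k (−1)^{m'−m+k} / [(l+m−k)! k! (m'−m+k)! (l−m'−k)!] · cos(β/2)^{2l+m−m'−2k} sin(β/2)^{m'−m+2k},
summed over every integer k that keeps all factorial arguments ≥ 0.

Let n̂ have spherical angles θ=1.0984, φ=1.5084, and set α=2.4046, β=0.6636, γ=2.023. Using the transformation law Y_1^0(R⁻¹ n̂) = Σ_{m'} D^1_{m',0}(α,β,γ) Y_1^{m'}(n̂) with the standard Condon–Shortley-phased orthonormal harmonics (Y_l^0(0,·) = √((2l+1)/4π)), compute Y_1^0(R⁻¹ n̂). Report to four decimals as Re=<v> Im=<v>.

Re=0.3425 Im=0.0000

Need the full column D^1_{m',0} for m'=−1..1 at α=2.4046, β=0.6636, γ=2.0230.
cos(β/2)=0.945458, sin(β/2)=0.325745
d^1_{-1,0}: single k=1 term ⇒ +0.435547;  D = -0.322520+0.292716i
d^1_{0,0}: k∈[0..1] ⇒ +0.893890 -0.106110 = +0.787780;  D = +0.787780+0.000000i
d^1_{1,0}: single k=0 term ⇒ -0.435547;  D = +0.322520+0.292716i
Y_1^{m'}(θ=1.0984,φ=1.5084) and Σ D·Y over m':
  (-0.3225+0.2927i)·(+0.0192-0.3071i)  (+0.7878+0.0000i)·(+0.2223+0.0000i)  (+0.3225+0.2927i)·(-0.0192-0.3071i)
Y_1^0(R⁻¹ n̂) = +0.342529+0.000000i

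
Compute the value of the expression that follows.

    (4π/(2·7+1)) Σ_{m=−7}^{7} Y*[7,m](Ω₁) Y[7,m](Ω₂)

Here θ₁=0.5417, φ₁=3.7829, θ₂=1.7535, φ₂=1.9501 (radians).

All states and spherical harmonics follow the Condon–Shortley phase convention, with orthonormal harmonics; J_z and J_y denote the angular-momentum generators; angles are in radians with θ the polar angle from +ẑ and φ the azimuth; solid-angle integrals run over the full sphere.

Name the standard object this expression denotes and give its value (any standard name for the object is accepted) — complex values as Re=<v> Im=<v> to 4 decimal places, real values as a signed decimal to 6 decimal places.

Legendre polynomial (addition theorem), +0.242437

This sum is the spherical-harmonic addition theorem: it equals the Legendre polynomial P_l(cos γ) of the angle γ between the two directions.
Expand P_7 via completeness: Σ_{m} conj(Y_{7,m}) at Ω₁ times Y_{7,m} at Ω₂ —
  m=-7: Y*=(0.001072, 0.004723)  Y=(0.207858, -0.393031)  product (0.002079, 0.000560)
  m=-6: Y*=(-0.022913, -0.019545)  Y=(-0.199192, -0.234091)  product (-0.000011, 0.009257)
  m=-5: Y*=(0.113991, 0.007413)  Y=(0.182476, -0.061632)  product (0.021258, -0.005673)
  m=-4: Y*=(-0.243818, 0.158478)  Y=(0.017166, -0.320065)  product (0.046538, 0.080758)
  m=-3: Y*=(0.165828, -0.449916)  Y=(0.093311, 0.043121)  product (0.034874, -0.034832)
  m=-2: Y*=(0.114640, 0.386731)  Y=(0.229928, -0.217926)  product (0.110638, 0.063937)
  m=-1: Y*=(0.077344, 0.057744)  Y=(0.024827, 0.062286)  product (-0.001676, 0.006251)
  m=+0: Y*=(-0.438966, -0.000000)  Y=(0.314397, 0.000000)  product (-0.138010, -0.000000)
  m=+1: Y*=(-0.077344, 0.057744)  Y=(-0.024827, 0.062286)  product (-0.001676, -0.006251)
  m=+2: Y*=(0.114640, -0.386731)  Y=(0.229928, 0.217926)  product (0.110638, -0.063937)
  m=+3: Y*=(-0.165828, -0.449916)  Y=(-0.093311, 0.043121)  product (0.034874, 0.034832)
  m=+4: Y*=(-0.243818, -0.158478)  Y=(0.017166, 0.320065)  product (0.046538, -0.080758)
  m=+5: Y*=(-0.113991, 0.007413)  Y=(-0.182476, -0.061632)  product (0.021258, 0.005673)
  m=+6: Y*=(-0.022913, 0.019545)  Y=(-0.199192, 0.234091)  product (-0.000011, -0.009257)
  m=+7: Y*=(-0.001072, 0.004723)  Y=(-0.207858, -0.393031)  product (0.002079, -0.000560)
Accumulated sum (0.289388, 0.000000); after 4π/(2l+1) scaling, (0.242437, 0.000000) ⇒ P_7 = 0.242437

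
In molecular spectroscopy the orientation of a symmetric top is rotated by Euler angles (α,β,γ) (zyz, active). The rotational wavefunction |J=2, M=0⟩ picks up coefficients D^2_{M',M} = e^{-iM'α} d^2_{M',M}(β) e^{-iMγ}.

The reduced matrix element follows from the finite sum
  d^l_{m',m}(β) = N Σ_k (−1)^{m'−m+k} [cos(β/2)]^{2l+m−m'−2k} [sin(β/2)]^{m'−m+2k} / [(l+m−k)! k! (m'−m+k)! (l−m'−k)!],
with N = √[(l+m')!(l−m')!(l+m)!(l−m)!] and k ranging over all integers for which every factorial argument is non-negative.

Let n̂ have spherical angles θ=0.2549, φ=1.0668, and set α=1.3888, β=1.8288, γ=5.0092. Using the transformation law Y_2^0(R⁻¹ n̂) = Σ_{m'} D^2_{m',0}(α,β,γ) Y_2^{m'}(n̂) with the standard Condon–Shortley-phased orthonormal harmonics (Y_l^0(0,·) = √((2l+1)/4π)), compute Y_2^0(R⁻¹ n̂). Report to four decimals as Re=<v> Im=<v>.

Re=-0.3152 Im=0.0000

Need the full column D^2_{m',0} for m'=−2..2 at α=1.3888, β=1.8288, γ=5.0092.
cos(β/2)=0.610266, sin(β/2)=0.792197
d^2_{-2,0}: single k=2 term ⇒ +0.572506;  D = -0.534997+0.203817i
d^2_{-1,0}: k∈[1..2] ⇒ +0.441028 -0.743179 = -0.302151;  D = -0.054687-0.297161i
d^2_{0,0}: k∈[0..2] ⇒ +0.138700 -0.934898 +0.393851 = -0.402347;  D = -0.402347+0.000000i
d^2_{1,0}: k∈[0..1] ⇒ -0.441028 +0.743179 = +0.302151;  D = +0.054687-0.297161i
d^2_{2,0}: single k=0 term ⇒ +0.572506;  D = -0.534997-0.203817i
Y_2^{m'}(θ=0.2549,φ=1.0668) and Σ D·Y over m':
  (-0.5350+0.2038i)·(-0.0131-0.0208i)  (-0.0547-0.2972i)·(+0.0910-0.1651i)  (-0.4023+0.0000i)·(+0.5706+0.0000i)  (+0.0547-0.2972i)·(-0.0910-0.1651i)  (-0.5350-0.2038i)·(-0.0131+0.0208i)
Y_2^0(R⁻¹ n̂) = -0.315160+0.000000i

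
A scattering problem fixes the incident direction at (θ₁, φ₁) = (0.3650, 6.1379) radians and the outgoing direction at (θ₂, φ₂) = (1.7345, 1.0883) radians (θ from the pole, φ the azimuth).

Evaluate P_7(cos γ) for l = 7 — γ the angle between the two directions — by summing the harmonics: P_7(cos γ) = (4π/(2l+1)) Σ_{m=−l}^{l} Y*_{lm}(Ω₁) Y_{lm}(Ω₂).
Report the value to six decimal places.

0.077237

Summing Y*_{l m}(θ₁,φ₁)·Y_{l m}(θ₂,φ₂) over m ∈ [−7, 7]; prefactor 4π/(2·7+1) = 0.837758:
  term(m=-7) = -0.00012 - 0.00012j   from Y*(Ω₁)=0.00019 - 0.00031j, Y(Ω₂)=0.10635 - 0.44248j
  term(m=-6) = -0.00044 + 0.00091j   from Y*(Ω₁)=0.00233 - 0.00277j, Y(Ω₂)=-0.27275 + 0.06866j
  term(m=-5) = -0.00491 - 0.00057j   from Y*(Ω₁)=0.01644 - 0.01461j, Y(Ω₂)=-0.14963 - 0.16750j
  term(m=-4) = 0.00615 + 0.02725j   from Y*(Ω₁)=0.07761 - 0.05097j, Y(Ω₂)=-0.10576 + 0.28166j
  term(m=-3) = -0.03316 + 0.02075j   from Y*(Ω₁)=0.24763 - 0.11533j, Y(Ω₂)=-0.14213 + 0.01762j
  term(m=-2) = 0.12266 + 0.09806j   from Y*(Ω₁)=0.49771 - 0.14883j, Y(Ω₂)=0.17214 + 0.24851j
  term(m=-1) = -0.01747 + 0.04982j   from Y*(Ω₁)=0.47212 - 0.06908j, Y(Ω₂)=-0.05133 + 0.09800j
  term(m=+0) = -0.05323 + 0.00000j   from Y*(Ω₁)=-0.17640 + 0.00000j, Y(Ω₂)=0.30174 + 0.00000j
  term(m=+1) = -0.01747 - 0.04982j   from Y*(Ω₁)=-0.47212 - 0.06908j, Y(Ω₂)=0.05133 + 0.09800j
  term(m=+2) = 0.12266 - 0.09806j   from Y*(Ω₁)=0.49771 + 0.14883j, Y(Ω₂)=0.17214 - 0.24851j
  term(m=+3) = -0.03316 - 0.02075j   from Y*(Ω₁)=-0.24763 - 0.11533j, Y(Ω₂)=0.14213 + 0.01762j
  term(m=+4) = 0.00615 - 0.02725j   from Y*(Ω₁)=0.07761 + 0.05097j, Y(Ω₂)=-0.10576 - 0.28166j
  term(m=+5) = -0.00491 + 0.00057j   from Y*(Ω₁)=-0.01644 - 0.01461j, Y(Ω₂)=0.14963 - 0.16750j
  term(m=+6) = -0.00044 - 0.00091j   from Y*(Ω₁)=0.00233 + 0.00277j, Y(Ω₂)=-0.27275 - 0.06866j
  term(m=+7) = -0.00012 + 0.00012j   from Y*(Ω₁)=-0.00019 - 0.00031j, Y(Ω₂)=-0.10635 - 0.44248j
Σ over m = 0.09220 + 0.00000j; ×(4π/15) → 0.07724 + 0.00000j. Real part: 0.077237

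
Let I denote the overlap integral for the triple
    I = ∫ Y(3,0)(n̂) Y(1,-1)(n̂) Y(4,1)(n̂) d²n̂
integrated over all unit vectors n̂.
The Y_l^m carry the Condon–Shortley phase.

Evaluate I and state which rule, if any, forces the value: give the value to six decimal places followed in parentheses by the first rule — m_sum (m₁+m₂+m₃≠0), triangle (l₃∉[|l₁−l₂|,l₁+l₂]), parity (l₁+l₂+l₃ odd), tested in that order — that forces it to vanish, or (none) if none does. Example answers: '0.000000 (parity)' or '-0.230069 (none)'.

Rules hold: Σm=0, L=8 even, 2≤4≤4.
N = 7·3·9 = 189
Δ = 0!·6!·2!/9! = 1/252
Racah Σ t=0..0: t=0:+1/36 = 1/36
⇒ 3j(3 1 4; 0 0 0)² = 4/63, sgn +1
Racah Σ t=0..0: t=0:+1/72 = 1/72
⇒ 3j(3 1 4; 0 -1 1)² = 5/126, sgn -1
4πI² = N·(3j₀)²·(3jₘ)² = 10/21
I = -1·√(0.47619/4π) = -0.19466390
No selection rule forces the value: the integral is nonzero (none).

-0.194664 (none)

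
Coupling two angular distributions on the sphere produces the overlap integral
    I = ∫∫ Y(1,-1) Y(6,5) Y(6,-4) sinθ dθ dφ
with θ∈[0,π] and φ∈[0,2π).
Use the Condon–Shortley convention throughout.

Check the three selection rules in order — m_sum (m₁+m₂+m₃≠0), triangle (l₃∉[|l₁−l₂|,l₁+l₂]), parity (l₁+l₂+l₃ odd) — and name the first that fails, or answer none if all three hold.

azimuthal sum: -1 + 5 − 4 = 0  ✓
5 ≤ 6 ≤ 7 (triangle on l)  ✓
L = 1 + 6 + 6 = 13 (odd)  ✗

parity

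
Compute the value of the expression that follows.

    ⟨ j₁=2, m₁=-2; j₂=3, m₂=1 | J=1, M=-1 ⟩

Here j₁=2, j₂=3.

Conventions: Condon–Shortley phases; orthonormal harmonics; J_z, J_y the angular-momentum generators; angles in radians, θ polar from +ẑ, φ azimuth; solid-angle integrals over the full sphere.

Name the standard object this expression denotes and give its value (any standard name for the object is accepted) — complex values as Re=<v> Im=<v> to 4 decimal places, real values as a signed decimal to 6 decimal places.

Clebsch–Gordan coefficient, +√(1/35) ≈ +0.169031

This is a Clebsch–Gordan (vector-coupling) coefficient.
√[3·4!0!2!/7! · 0!4!4!2!0!2!] = √(2304/35)
  +(−1)^4/∏(4,0,0,0,0,2)! = 1/48  (running 1/48)
⟨..|..⟩ = √(2304/35)·(1/48) = +0.169031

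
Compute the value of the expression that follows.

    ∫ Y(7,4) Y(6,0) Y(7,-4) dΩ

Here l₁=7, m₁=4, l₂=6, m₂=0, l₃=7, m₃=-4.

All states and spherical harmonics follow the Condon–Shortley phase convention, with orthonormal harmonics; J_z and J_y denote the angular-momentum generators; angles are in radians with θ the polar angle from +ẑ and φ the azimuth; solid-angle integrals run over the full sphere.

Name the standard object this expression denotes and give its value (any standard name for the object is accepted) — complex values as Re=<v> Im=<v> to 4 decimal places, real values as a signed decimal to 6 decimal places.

Gaunt coefficient, -0.096890

This is a Gaunt coefficient — the integral of a triple product of spherical harmonics over the sphere.
Checks pass: Σm=0; 20 even; l₃=7∈[1,13].
(2·7+1)(2·6+1)(2·7+1) = 2925
Δ: 6! 8! 6! / 21! → 1/2444321880
sum: t=0:+1/2612736000 t=1:−1/20736000 t=2:+1/1658880 t=3:−1/746496 t=4:+1/1658880 t=5:−1/20736000 t=6:+1/2612736000 = -1/4354560
3j²(7 6 7; 0 0 0) = Δ·Π!·Σ² = 1000/138567  (sign +1)
sum: t=0:+1/373248000 t=1:−1/20736000 t=2:+1/11612160 t=3:−1/52254720 = 1/46656000
3j²(7 6 7; 4 0 -4) = Δ·Π!·Σ² = 352/62985  (sign -1)
combine: 4πI² = 2925·1000/138567·352/62985 = 160000/1356277
take √, sign -1: I = -0.09689042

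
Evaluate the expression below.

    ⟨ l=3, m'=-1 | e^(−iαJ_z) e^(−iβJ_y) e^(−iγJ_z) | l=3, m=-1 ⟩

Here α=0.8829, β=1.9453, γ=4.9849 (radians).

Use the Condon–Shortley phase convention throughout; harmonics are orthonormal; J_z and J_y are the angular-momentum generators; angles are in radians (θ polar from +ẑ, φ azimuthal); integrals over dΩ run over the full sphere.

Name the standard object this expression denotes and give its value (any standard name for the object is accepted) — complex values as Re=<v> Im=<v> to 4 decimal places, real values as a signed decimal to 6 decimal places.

This is a Wigner D-matrix element — the rotation-matrix element ⟨l m'| R(α,β,γ) |l m⟩ in the angular-momentum basis.
First d^3_{-1,-1}(β=1.9453), then the phase factors e^{-i(-1)α} and e^{-i(-1)γ}:
With c≡cos(β/2)=0.563112 and s≡sin(β/2)=0.826381, N=[2·24·2·24]^{1/2}=48.000000
k: max(0,(-1)−(-1))=0 … min(3+(-1),3−(-1))=2
  k=0: (−1)^0·48.0000/(48)·0.5631^6·0.8264^0 = +0.031884
  k=1: (−1)^1·48.0000/(6)·0.5631^4·0.8264^2 = -0.549324
  k=2: (−1)^2·48.0000/(8)·0.5631^2·0.8264^4 = +0.887281
d^3_{-1,-1}(1.9453) = +0.031884 -0.549324 +0.887281 = +0.369841
Phases: e^{-i·(-1)·0.8829}=+0.634913+0.772583i, e^{-i·(-1)·4.9849}=+0.269151-0.963098i ⇒ D=+0.338390-0.149246i

Wigner D-matrix element, Re=0.3384 Im=-0.1492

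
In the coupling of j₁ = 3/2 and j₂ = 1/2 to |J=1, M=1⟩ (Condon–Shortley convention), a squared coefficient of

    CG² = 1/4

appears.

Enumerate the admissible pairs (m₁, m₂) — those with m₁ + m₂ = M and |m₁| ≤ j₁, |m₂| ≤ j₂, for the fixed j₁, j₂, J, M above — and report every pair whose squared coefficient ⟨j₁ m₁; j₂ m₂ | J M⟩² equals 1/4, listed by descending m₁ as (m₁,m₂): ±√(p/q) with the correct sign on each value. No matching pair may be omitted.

(1/2,1/2): −√(1/4)

Admissible pairs with m₁+m₂ = M = 1: (1/2,1/2), (3/2,-1/2)
  (m₁,m₂)=(3/2,-1/2): CG² = 3/4, CG = +√(3/4)
  (m₁,m₂)=(1/2,1/2): CG² = 1/4, CG = −√(1/4)   ← matches the target
Pairs with CG² = 1/4: (1/2,1/2): −√(1/4)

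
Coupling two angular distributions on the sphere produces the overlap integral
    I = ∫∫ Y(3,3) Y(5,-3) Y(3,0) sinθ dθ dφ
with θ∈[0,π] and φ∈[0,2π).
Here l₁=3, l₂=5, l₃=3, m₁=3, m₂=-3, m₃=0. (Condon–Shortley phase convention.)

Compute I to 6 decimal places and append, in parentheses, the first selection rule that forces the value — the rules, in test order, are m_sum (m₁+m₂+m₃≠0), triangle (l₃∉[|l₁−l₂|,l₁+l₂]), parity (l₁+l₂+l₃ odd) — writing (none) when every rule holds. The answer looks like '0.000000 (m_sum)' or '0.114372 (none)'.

0.000000 (parity)

l₁+l₂+l₃=11 is odd: 3j(l;000)=0 ⇒ I=0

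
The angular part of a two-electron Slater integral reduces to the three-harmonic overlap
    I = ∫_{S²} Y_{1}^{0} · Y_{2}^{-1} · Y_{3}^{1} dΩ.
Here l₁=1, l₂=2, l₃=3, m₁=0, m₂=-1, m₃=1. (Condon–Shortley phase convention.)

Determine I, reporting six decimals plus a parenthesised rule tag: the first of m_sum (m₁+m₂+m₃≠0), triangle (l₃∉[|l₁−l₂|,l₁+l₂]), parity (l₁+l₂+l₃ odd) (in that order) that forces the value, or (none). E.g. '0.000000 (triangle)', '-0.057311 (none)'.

Checks pass: Σm=0; 6 even; l₃=3∈[1,3].
(2·1+1)(2·2+1)(2·3+1) = 105
Δ: 0! 2! 4! / 7! → 1/105
sum: t=0:+1/4 = 1/4
3j²(1 2 3; 0 0 0) = Δ·Π!·Σ² = 3/35  (sign -1)
sum: t=0:+1/6 = 1/6
3j²(1 2 3; 0 -1 1) = Δ·Π!·Σ² = 8/105  (sign +1)
combine: 4πI² = 105·3/35·8/105 = 24/35
take √, sign -1: I = -0.23359668
No selection rule forces the value: the integral is nonzero (none).

-0.233597 (none)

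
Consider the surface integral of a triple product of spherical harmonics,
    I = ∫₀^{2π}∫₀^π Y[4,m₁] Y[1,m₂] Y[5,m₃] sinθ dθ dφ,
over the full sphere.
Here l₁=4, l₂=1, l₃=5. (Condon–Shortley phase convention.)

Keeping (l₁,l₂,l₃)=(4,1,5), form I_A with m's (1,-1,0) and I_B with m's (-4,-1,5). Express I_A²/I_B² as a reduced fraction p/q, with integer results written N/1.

Shared (l₁,l₂,l₃)=(4,1,5): N and (l;000)² cancel in I_A²/I_B².
A: Δ = 0!·8!·2!/11! = 1/495; Racah Σ t=0..0: t=0:+1/1440 = 1/1440; ⇒ 3j(4 1 5; 1 -1 0)² = 2/99, sgn -1
B: Δ = 0!·8!·2!/11! = 1/495; Racah Σ t=0..0: t=0:+1/80640 = 1/80640; ⇒ 3j(4 1 5; -4 -1 5)² = 1/11, sgn +1
I_A²/I_B² = (2/99)/(1/11) = 2/9

2/9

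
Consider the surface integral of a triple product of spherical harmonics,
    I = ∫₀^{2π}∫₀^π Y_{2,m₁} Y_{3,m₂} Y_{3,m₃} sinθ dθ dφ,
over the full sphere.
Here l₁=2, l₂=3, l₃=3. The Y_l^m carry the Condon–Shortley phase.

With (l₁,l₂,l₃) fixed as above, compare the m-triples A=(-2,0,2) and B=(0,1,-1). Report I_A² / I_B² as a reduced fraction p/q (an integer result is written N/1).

20/9

Shared (l₁,l₂,l₃)=(2,3,3): N and (l;000)² cancel in I_A²/I_B².
A: Δ = 2!·2!·4!/9! = 1/3780; Racah Σ t=2..2: t=2:+1/24 = 1/24; ⇒ 3j(2 3 3; -2 0 2)² = 1/21, sgn -1
B: Δ = 2!·2!·4!/9! = 1/3780; Racah Σ t=0..2: t=0:+1/96 t=1:−1/6 t=2:+1/16 = -3/32; ⇒ 3j(2 3 3; 0 1 -1)² = 3/140, sgn -1
I_A²/I_B² = (1/21)/(3/140) = 20/9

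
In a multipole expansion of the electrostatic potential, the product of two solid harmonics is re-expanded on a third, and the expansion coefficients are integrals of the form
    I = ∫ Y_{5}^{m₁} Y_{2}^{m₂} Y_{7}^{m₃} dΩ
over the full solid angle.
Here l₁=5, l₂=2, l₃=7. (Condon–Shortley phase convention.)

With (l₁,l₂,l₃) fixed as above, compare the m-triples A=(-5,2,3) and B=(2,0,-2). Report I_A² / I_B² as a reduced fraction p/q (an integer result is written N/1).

1/360

l's match ⇒ only the (l;m) 3-j factors differ between A and B.
A: triangle coeff Δ(5,2,7) = 1/15015; Σ_t [0,0]: t=0:+1/87091200 = 1/87091200; (3j)²=1/15015 [(5 2 7; -5 2 3)], sign=+1
B: triangle coeff Δ(5,2,7) = 1/15015; Σ_t [0,0]: t=0:+1/120960 = 1/120960; (3j)²=24/1001 [(5 2 7; 2 0 -2)], sign=-1
I_A²/I_B² = (1/15015)/(24/1001) = 1/360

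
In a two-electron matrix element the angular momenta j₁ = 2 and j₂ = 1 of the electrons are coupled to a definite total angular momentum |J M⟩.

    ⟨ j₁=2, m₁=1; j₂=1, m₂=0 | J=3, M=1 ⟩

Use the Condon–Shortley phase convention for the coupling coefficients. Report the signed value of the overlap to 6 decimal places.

√[7·0!4!2!/7! · 3!1!1!1!4!2!] = √(96/5)
  +(−1)^0/∏(0,0,1,1,3,1)! = 1/6  (running 1/6)
⟨..|..⟩ = √(96/5)·(1/6) = +0.730297

+0.730297  (= +√(8/15))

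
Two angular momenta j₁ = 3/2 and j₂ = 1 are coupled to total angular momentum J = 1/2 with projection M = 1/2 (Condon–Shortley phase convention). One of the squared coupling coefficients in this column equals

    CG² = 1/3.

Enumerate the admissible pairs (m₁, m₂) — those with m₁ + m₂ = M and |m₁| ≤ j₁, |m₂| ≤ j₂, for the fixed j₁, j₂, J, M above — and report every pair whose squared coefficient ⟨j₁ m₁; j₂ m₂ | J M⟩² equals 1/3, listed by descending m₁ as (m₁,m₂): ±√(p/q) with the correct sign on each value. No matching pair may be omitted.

(1/2,0): −√(1/3)

Admissible pairs with m₁+m₂ = M = 1/2: (-1/2,1), (1/2,0), (3/2,-1)
  (m₁,m₂)=(3/2,-1): CG² = 1/2, CG = +√(1/2)
  (m₁,m₂)=(1/2,0): CG² = 1/3, CG = −√(1/3)   ← matches the target
  (m₁,m₂)=(-1/2,1): CG² = 1/6, CG = +√(1/6)
Pairs with CG² = 1/3: (1/2,0): −√(1/3)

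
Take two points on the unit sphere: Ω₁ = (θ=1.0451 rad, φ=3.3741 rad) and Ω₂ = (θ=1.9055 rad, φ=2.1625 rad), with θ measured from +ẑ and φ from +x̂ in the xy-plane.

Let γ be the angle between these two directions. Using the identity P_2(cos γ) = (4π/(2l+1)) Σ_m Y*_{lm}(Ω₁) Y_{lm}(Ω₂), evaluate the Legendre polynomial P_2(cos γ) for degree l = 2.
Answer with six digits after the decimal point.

-0.477548

Term-by-term m-sum for l=2 (normalisation 4π/5 = 2.513274):
  m=-2: (0.258315, 0.129599) × (-0.130178, 0.319058) = (-0.074977, 0.065547)  (running Σ = (-0.074977, 0.065547))
  m=-1: (-0.326307, -0.077266) × (0.133694, 0.198942) = (-0.028254, -0.075246)  (running Σ = (-0.103231, -0.009700))
  m=0: (-0.077127, -0.000000) × (-0.213294, 0.000000) = (0.016451, 0.000000)  (running Σ = (-0.086780, -0.009700))
  m=1: (0.326307, -0.077266) × (-0.133694, 0.198942) = (-0.028254, 0.075246)  (running Σ = (-0.115034, 0.065547))
  m=2: (0.258315, -0.129599) × (-0.130178, -0.319058) = (-0.074977, -0.065547)  (running Σ = (-0.190010, 0.000000))
Total Σ_m = (-0.190010, 0.000000). Multiply by 2.513274: (-0.477548, 0.000000). P_2(cos γ) = -0.477548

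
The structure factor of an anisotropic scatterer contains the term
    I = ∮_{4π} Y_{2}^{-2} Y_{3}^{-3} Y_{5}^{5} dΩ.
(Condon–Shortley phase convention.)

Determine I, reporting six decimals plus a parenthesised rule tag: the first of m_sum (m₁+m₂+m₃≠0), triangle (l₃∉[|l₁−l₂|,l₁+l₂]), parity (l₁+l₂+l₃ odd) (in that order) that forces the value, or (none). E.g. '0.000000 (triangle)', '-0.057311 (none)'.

Rules hold: Σm=0, L=10 even, 1≤5≤5.
N = 5·7·11 = 385
Δ = 0!·4!·6!/11! = 1/2310
Racah Σ t=0..0: t=0:+1/144 = 1/144
⇒ 3j(2 3 5; 0 0 0)² = 10/231, sgn -1
Racah Σ t=0..0: t=0:+1/17280 = 1/17280
⇒ 3j(2 3 5; -2 -3 5)² = 1/11, sgn +1
4πI² = N·(3j₀)²·(3jₘ)² = 50/33
I = -1·√(1.51515/4π) = -0.34723469
No selection rule forces the value: the integral is nonzero (none).

-0.347235 (none)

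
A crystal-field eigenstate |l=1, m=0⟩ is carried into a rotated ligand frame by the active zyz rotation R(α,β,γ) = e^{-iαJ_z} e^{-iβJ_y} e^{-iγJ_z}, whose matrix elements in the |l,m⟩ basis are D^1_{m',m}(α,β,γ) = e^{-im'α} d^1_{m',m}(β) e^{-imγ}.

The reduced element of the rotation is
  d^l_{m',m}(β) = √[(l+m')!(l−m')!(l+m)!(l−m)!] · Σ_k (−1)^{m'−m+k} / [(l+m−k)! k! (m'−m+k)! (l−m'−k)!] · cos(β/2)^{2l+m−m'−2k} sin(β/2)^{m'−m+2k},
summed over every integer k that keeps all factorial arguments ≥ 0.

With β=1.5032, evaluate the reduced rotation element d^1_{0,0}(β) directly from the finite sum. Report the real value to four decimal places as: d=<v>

d=0.0675

d^1_{0,0}(β=1.5032) via the finite sum:
Half-angle: c=0.730597, s=0.682809. N=√(1·1·1·1)=1.000000
Admissible k: 0..1 (factorial args all ≥0)
  k=0: (−1)^0·1.0000/(1)·0.7306^2·0.6828^0 = +0.533772
  k=1: (−1)^1·1.0000/(1)·0.7306^0·0.6828^2 = -0.466228
d^1_{0,0}(1.5032) = +0.533772 -0.466228 = +0.067545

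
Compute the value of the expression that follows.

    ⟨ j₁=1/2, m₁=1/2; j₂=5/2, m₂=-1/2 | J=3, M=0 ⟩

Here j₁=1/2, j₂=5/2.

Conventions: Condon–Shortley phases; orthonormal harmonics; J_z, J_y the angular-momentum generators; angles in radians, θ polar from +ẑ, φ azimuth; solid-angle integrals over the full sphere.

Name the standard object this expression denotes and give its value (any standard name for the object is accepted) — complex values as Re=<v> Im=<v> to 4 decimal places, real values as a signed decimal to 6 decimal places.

Clebsch–Gordan coefficient, +√(1/2) ≈ +0.707107

This is a Clebsch–Gordan (vector-coupling) coefficient.
√[7·0!1!5!/7! · 1!0!2!3!3!3!] = √(72)
  +(−1)^0/∏(0,0,0,2,1,3)! = 1/12  (running 1/12)
⟨..|..⟩ = √(72)·(1/12) = +0.707107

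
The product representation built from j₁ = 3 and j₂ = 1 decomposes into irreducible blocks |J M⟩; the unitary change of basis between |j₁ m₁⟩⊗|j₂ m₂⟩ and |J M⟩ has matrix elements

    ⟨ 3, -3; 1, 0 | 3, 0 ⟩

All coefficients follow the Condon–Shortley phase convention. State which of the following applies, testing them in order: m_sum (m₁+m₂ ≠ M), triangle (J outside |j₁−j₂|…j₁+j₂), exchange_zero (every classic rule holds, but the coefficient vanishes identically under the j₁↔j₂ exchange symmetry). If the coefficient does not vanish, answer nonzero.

m_sum

m-sum: m₁+m₂ = -3+0 = -3, M = 0  ✗ ⇒ coefficient is 0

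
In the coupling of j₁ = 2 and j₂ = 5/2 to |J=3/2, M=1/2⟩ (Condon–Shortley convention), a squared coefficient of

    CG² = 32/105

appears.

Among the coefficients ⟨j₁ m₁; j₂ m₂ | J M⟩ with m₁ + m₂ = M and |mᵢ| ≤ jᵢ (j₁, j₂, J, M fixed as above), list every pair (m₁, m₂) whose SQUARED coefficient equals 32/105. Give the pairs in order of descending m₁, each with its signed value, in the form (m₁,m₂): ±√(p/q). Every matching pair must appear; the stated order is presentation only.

Admissible pairs with m₁+m₂ = M = 1/2: (-2,5/2), (-1,3/2), (0,1/2), (1,-1/2), (2,-3/2)
  (m₁,m₂)=(2,-3/2): CG² = 32/105, CG = +√(32/105)   ← matches the target
  (m₁,m₂)=(1,-1/2): CG² = 5/21, CG = −√(5/21)
  (m₁,m₂)=(0,1/2): CG² = 2/35, CG = +√(2/35)
  (m₁,m₂)=(-1,3/2): CG² = 2/105, CG = +√(2/105)
  (m₁,m₂)=(-2,5/2): CG² = 8/21, CG = −√(8/21)
Pairs with CG² = 32/105: (2,-3/2): +√(32/105)

(2,-3/2): +√(32/105)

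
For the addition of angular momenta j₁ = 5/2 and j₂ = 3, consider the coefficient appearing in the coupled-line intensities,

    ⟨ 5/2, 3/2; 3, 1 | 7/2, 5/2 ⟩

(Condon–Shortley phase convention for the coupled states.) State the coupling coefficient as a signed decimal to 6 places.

−√(10/63) ≈ -0.398410

triangle: 2!×3!×4!/10! = 288/3628800
(j±m)!: 4!×1!×4!×2!×6!×1! = 829440
prefactor² = (2J+1)×Δ×N² = 18432/35
  k=0: +1/(0!×2!×1!×4!×2!×0!) = 1/96
  k=1: −1/(1!×1!×0!×3!×3!×1!) = -1/36
Σ = -5/288  ⇒  CG² = 18432/35×(-5/288)² = 10/63
CG = −√(10/63) = -0.398410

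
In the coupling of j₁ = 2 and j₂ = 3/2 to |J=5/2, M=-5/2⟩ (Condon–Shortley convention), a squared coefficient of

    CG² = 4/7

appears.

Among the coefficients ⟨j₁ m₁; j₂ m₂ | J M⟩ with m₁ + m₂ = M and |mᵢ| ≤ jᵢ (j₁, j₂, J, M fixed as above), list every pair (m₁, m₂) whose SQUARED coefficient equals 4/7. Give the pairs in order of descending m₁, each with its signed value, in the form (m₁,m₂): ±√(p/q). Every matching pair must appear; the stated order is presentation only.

(-2,-1/2): −√(4/7)

Admissible pairs with m₁+m₂ = M = -5/2: (-2,-1/2), (-1,-3/2)
  (m₁,m₂)=(-1,-3/2): CG² = 3/7, CG = +√(3/7)
  (m₁,m₂)=(-2,-1/2): CG² = 4/7, CG = −√(4/7)   ← matches the target
Pairs with CG² = 4/7: (-2,-1/2): −√(4/7)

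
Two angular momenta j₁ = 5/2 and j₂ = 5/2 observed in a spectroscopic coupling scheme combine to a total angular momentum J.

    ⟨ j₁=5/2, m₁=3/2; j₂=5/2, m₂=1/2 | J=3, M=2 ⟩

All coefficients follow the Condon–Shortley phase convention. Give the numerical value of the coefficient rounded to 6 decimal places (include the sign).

√[7·2!3!3!/9! · 4!1!3!2!5!1!] = √(48)
  +(−1)^0/∏(0,2,1,3,2,0)! = 1/24  (running 1/24)
  +(−1)^1/∏(1,1,0,2,3,1)! = -1/12  (running -1/24)
⟨..|..⟩ = √(48)·(-1/24) = -0.288675

-0.288675  (= −√(1/12))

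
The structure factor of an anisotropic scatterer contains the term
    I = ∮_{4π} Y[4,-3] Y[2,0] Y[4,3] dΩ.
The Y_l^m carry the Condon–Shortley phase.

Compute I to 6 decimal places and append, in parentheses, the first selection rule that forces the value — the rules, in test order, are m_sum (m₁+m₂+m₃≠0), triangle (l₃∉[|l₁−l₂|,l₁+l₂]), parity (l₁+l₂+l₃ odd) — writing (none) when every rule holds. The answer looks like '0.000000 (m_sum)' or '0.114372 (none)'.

Checks pass: Σm=0; 10 even; l₃=4∈[2,6].
(2·4+1)(2·2+1)(2·4+1) = 405
Δ: 2! 6! 2! / 11! → 1/13860
sum: t=0:+1/192 t=1:−1/36 t=2:+1/192 = -5/288
3j²(4 2 4; 0 0 0) = Δ·Π!·Σ² = 20/693  (sign -1)
sum: t=1:−1/720 t=2:+1/480 = 1/1440
3j²(4 2 4; -3 0 3) = Δ·Π!·Σ² = 7/1980  (sign -1)
combine: 4πI² = 405·20/693·7/1980 = 5/121
take √, sign +1: I = 0.05734392
No selection rule forces the value: the integral is nonzero (none).

0.057344 (none)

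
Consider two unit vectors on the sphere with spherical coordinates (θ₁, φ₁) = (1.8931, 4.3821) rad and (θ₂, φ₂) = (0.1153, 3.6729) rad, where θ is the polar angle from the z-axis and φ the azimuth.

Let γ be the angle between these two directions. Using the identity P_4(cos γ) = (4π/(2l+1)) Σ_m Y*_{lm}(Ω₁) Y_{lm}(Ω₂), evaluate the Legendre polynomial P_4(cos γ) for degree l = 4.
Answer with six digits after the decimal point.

Summing Y*_{l m}(θ₁,φ₁)·Y_{l m}(θ₂,φ₂) over m ∈ [−4, 4]; prefactor 4π/(2·4+1) = 1.396263:
  m=-4: Y*=+0.088492-0.347084i  Y=-0.000041-0.000066i  product -0.000026+0.000008i
  m=-3: Y*=-0.283009-0.185390i  Y=+0.000044+0.001893i  product +0.000338-0.000544i
  m=-2: Y*=+0.070742-0.054969i  Y=+0.012727-0.022850i  product -0.000356-0.002316i
  m=-1: Y*=-0.105916-0.308929i  Y=-0.182129+0.107032i  product +0.052356+0.044928i
  m=+0: Y*=+0.036217-0.000000i  Y=+0.790929+0.000000i  product +0.028645+0.000000i
  m=+1: Y*=+0.105916-0.308929i  Y=+0.182129+0.107032i  product +0.052356-0.044928i
  m=+2: Y*=+0.070742+0.054969i  Y=+0.012727+0.022850i  product -0.000356+0.002316i
  m=+3: Y*=+0.283009-0.185390i  Y=-0.000044+0.001893i  product +0.000338+0.000544i
  m=+4: Y*=+0.088492+0.347084i  Y=-0.000041+0.000066i  product -0.000026-0.000008i
Total Σ_m = +0.133269-0.000000i. Multiply by 1.396263: +0.186079-0.000000i. P_4(cos γ) = 0.186079

0.186079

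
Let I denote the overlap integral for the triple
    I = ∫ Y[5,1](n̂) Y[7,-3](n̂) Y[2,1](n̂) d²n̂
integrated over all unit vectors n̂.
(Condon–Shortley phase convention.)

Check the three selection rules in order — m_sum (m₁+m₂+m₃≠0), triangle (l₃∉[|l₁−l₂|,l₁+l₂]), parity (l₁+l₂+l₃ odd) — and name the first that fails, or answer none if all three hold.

m_sum

Σmᵢ = -1  ✗
l₃∈[|l₁−l₂|,l₁+l₂]=[2,12], have l₃=2
Σlᵢ = 14 ⇒ even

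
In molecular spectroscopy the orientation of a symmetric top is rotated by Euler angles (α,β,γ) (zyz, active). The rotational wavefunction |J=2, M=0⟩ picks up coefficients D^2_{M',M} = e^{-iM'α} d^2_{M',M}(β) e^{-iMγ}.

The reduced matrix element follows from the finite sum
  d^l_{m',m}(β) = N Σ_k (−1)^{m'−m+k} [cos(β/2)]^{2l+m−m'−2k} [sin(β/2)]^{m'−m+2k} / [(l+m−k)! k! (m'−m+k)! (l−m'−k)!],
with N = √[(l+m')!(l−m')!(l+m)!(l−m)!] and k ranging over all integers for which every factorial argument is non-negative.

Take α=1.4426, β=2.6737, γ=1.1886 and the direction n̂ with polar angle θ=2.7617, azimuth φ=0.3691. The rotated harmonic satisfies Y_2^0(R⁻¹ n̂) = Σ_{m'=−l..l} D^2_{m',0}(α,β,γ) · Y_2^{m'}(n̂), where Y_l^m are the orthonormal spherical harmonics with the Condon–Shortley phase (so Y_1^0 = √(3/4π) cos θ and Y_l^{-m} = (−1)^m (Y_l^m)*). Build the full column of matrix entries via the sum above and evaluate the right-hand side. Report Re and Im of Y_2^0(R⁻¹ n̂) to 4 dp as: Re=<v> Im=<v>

Re=0.4658 Im=0.0000

Need the full column D^2_{m',0} for m'=−2..2 at α=1.4426, β=2.6737, γ=1.1886.
cos(β/2)=0.231818, sin(β/2)=0.972759
d^2_{-2,0}: single k=2 term ⇒ +0.124561;  D = -0.120489+0.031588i
d^2_{-1,0}: k∈[1..2] ⇒ +0.029684 -0.522684 = -0.493000;  D = -0.063028-0.488954i
d^2_{0,0}: k∈[0..2] ⇒ +0.002888 -0.203407 +0.895409 = +0.694890;  D = +0.694890+0.000000i
d^2_{1,0}: k∈[0..1] ⇒ -0.029684 +0.522684 = +0.493000;  D = +0.063028-0.488954i
d^2_{2,0}: single k=0 term ⇒ +0.124561;  D = -0.120489-0.031588i
Y_2^{m'}(θ=2.7617,φ=0.3691) and Σ D·Y over m':
  (-0.1205+0.0316i)·(+0.0393-0.0357i)  (-0.0630-0.4890i)·(-0.2481+0.0960i)  (+0.6949+0.0000i)·(+0.5007+0.0000i)  (+0.0630-0.4890i)·(+0.2481+0.0960i)  (-0.1205-0.0316i)·(+0.0393+0.0357i)
Y_2^0(R⁻¹ n̂) = +0.465849-0.000000i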